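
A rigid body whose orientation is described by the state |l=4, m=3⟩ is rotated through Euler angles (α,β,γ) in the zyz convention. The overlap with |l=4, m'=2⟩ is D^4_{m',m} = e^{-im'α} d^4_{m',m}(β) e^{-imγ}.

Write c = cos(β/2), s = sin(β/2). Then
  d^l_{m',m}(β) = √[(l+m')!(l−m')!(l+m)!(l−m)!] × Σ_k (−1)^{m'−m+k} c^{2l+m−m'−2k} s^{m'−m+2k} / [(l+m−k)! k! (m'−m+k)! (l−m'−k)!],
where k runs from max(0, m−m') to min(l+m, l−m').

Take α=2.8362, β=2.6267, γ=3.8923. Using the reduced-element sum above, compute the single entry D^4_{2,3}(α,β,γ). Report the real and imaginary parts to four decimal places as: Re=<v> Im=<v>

Re=-0.0007 Im=-0.0106

Split into d^4_{2,3}(β=2.6267) × two z-phases.
c=cos(2.626700/2)=0.254612, s=sin(2.626700/2)=0.967043; N=√[720·2·5040·1]=2693.993318
Admissible k: 1..2 (factorial args all ≥0)
  k=1: (−1)^0·2693.9933/(720)·0.2546^7·0.9670^1 = +0.000251
  k=2: (−1)^1·2693.9933/(240)·0.2546^5·0.9670^3 = -0.010862
d^4_{2,3}(2.6267) = +0.000251 -0.010862 = -0.010611
Attach z-rotation phases: D = e^{-i(2)(2.8362)}·(-0.010611)·e^{-i(3)(3.8923)} = -0.000748-0.010585i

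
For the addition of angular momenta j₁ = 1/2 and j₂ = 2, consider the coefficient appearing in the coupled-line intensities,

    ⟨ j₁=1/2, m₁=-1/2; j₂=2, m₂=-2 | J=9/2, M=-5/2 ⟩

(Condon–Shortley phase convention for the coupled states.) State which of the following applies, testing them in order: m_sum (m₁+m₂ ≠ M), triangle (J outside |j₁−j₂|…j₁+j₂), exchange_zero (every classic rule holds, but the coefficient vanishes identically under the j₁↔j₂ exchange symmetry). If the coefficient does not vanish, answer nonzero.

triangle

m-sum: m₁+m₂ = -1/2+(-2) = -5/2, M = -5/2  ✓
triangle: need |j₁−j₂| ≤ J ≤ j₁+j₂, i.e. J ∈ [3/2, 5/2]; J = 9/2 is outside ✗ ⇒ coefficient is 0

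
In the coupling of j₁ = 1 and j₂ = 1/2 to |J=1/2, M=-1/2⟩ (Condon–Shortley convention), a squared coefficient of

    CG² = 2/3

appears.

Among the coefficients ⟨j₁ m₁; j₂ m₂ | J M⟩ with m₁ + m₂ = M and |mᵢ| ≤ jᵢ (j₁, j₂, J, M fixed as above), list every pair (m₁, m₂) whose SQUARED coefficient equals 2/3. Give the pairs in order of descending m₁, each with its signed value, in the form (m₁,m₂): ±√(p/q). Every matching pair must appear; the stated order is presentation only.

(-1,1/2): −√(2/3)

Admissible pairs with m₁+m₂ = M = -1/2: (-1,1/2), (0,-1/2)
  (m₁,m₂)=(0,-1/2): CG² = 1/3, CG = +√(1/3)
  (m₁,m₂)=(-1,1/2): CG² = 2/3, CG = −√(2/3)   ← matches the target
Pairs with CG² = 2/3: (-1,1/2): −√(2/3)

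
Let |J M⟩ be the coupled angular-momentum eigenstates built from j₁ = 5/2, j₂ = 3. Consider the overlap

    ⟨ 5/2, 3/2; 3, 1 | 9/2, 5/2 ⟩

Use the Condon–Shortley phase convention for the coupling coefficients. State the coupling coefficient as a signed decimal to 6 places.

√[10·1!4!5!/11! · 4!1!4!2!7!2!] = √(92160/11)
  +(−1)^0/∏(0,1,1,4,3,1)! = 1/144  (running 1/144)
  +(−1)^1/∏(1,0,0,3,4,2)! = -1/288  (running 1/288)
⟨..|..⟩ = √(92160/11)·(1/288) = +0.317821

+√(10/99) = +0.317821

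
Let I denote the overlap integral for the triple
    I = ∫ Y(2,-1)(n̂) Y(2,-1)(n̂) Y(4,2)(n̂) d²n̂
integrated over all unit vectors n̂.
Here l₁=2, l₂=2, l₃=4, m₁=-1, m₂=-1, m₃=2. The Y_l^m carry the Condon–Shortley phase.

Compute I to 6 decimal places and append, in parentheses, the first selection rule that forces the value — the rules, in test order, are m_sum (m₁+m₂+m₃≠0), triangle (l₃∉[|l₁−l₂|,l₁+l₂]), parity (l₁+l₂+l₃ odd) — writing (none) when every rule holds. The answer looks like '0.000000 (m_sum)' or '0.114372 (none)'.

0.254875 (none)

m-sum 0 ✓  L=8 even ✓  0≤4≤4 ✓
Π(2lᵢ+1) = 5×5×9 = 225
triangle coeff Δ(2,2,4) = 1/630
Σ_t [0,0]: t=0:+1/16 = 1/16
(3j)²=2/35 [(2 2 4; 0 0 0)], sign=+1
Σ_t [0,0]: t=0:+1/36 = 1/36
(3j)²=4/63 [(2 2 4; -1 -1 2)], sign=+1
⇒ 4πI² = 40/49
I = (+1)√(40/49/(4π)) = 0.25487487
No selection rule forces the value: the integral is nonzero (none).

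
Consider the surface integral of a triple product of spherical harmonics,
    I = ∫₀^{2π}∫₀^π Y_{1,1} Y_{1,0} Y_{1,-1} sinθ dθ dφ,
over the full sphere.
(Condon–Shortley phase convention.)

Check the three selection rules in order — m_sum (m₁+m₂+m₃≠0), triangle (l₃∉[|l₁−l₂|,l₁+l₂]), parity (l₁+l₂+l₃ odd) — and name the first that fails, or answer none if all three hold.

parity

azimuthal sum: 1 + 0 − 1 = 0  ✓
0 ≤ 1 ≤ 2 (triangle on l)  ✓
L = 1 + 1 + 1 = 3 (odd)  ✗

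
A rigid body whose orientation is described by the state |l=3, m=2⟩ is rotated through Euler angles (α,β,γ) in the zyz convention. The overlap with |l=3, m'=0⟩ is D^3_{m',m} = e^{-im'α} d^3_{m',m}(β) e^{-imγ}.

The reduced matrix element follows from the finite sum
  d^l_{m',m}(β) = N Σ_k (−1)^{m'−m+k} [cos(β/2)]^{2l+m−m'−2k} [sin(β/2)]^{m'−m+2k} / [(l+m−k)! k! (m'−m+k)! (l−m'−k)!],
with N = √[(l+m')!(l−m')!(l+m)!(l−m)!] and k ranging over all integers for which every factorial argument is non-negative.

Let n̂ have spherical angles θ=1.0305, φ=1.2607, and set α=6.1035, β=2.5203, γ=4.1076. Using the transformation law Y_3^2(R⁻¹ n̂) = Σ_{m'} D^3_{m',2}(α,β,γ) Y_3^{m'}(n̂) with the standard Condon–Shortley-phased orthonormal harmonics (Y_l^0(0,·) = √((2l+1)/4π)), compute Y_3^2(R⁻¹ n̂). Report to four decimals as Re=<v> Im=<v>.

Re=0.1513 Im=-0.2775

Need the full column D^3_{m',2} for m'=−3..3 at α=6.1035, β=2.5203, γ=4.1076.
cos(β/2)=0.305674, sin(β/2)=0.952136
d^3_{-3,2}: single k=5 term ⇒ +0.585908;  D = -0.459058-0.364081i
d^3_{-2,2}: k∈[4..5] ⇒ +0.383958 -0.745066 = -0.361108;  D = +0.238269+0.271343i
d^3_{-1,2}: k∈[3..4] ⇒ +0.155920 -0.756404 = -0.600484;  D = +0.309196+0.514761i
d^3_{0,2}: k∈[2..3] ⇒ +0.043350 -0.420605 = -0.377254;  D = +0.133327+0.352909i
d^3_{1,2}: k∈[1..2] ⇒ +0.008035 -0.155920 = -0.147885;  D = +0.026699+0.145455i
d^3_{2,2}: k∈[0..1] ⇒ +0.000816 -0.039573 = -0.038758;  D = +0.000072+0.038758i
d^3_{3,2}: single k=0 term ⇒ -0.006224;  D = -0.001101+0.006126i
Y_3^{m'}(θ=1.0305,φ=1.2607) and Σ D·Y over m':
  (-0.4591-0.3641i)·(-0.2110+0.1572i)  (+0.2383+0.2713i)·(-0.3146-0.2247i)  (+0.3092+0.5148i)·(+0.0273-0.0852i)  (+0.1333+0.3529i)·(-0.3219+0.0000i)  (+0.0267+0.1455i)·(-0.0273-0.0852i)  (+0.0001+0.0388i)·(-0.3146+0.2247i)  (-0.0011+0.0061i)·(+0.2110+0.1572i)
Y_3^2(R⁻¹ n̂) = +0.151253-0.277486i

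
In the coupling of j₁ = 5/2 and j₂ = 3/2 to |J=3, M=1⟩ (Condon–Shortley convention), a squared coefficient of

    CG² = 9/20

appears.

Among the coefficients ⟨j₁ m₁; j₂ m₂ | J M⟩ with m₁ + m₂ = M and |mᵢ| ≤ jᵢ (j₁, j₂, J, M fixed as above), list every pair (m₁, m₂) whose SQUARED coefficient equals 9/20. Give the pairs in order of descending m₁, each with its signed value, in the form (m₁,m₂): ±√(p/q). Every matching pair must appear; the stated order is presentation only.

Admissible pairs with m₁+m₂ = M = 1: (-1/2,3/2), (1/2,1/2), (3/2,-1/2), (5/2,-3/2)
  (m₁,m₂)=(5/2,-3/2): CG² = 1/8, CG = +√(1/8)
  (m₁,m₂)=(3/2,-1/2): CG² = 49/120, CG = +√(49/120)
  (m₁,m₂)=(1/2,1/2): CG² = 1/60, CG = −√(1/60)
  (m₁,m₂)=(-1/2,3/2): CG² = 9/20, CG = −√(9/20)   ← matches the target
Pairs with CG² = 9/20: (-1/2,3/2): −√(9/20)

(-1/2,3/2): −√(9/20)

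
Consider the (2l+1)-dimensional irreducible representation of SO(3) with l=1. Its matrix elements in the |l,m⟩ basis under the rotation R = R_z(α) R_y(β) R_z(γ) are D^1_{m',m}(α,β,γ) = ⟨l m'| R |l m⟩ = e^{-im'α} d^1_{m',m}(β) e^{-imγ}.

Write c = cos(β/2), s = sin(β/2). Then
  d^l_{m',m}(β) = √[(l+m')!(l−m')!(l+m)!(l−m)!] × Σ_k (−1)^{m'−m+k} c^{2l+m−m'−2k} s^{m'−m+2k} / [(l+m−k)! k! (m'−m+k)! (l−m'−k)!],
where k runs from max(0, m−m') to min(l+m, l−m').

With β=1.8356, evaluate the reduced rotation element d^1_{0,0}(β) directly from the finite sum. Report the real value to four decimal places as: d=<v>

d=-0.2617

d^1_{0,0}(β=1.8356) via the finite sum:
c=cos(1.835600/2)=0.607569, s=sin(1.835600/2)=0.794267; N=√[1·1·1·1]=1.000000
The bounds max(0,m−m')=0 and min(l+m,l−m')=1 give 2 terms
  k=0: (−1)^0·1.0000/(1)·0.6076^2·0.7943^0 = +0.369140
  k=1: (−1)^1·1.0000/(1)·0.6076^0·0.7943^2 = -0.630860
d^1_{0,0}(1.8356) = +0.369140 -0.630860 = -0.261720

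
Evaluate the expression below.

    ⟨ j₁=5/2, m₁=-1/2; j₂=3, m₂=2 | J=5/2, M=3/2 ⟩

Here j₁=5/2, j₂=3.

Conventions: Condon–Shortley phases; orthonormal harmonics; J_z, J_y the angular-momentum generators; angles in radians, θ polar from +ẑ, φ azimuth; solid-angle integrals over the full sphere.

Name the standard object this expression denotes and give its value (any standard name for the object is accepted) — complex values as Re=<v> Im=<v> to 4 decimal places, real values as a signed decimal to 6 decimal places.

This is a Clebsch–Gordan (vector-coupling) coefficient.
j₁+j₂−J=3  J+j₁−j₂=2  J−j₁+j₂=3  j₁+j₂+J+1=9
(j₁±m₁, j₂±m₂, J±M) = (2,3,5,1,4,1)
P² = 288/7
sum k=2..3:
  [2] +1/12 = 1/12
  [3] −1/24 = -1/24
S = 1/24
C² = P²·S² = 1/14 ; C = +0.267261

Clebsch–Gordan coefficient, +√(1/14) ≈ +0.267261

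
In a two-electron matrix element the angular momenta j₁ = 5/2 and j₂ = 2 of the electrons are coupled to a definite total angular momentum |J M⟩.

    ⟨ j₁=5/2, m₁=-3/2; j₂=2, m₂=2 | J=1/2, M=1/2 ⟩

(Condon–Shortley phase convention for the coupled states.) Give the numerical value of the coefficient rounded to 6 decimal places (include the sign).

+√(1/15) ≈ +0.258199

√[2·4!1!0!/6! · 1!4!4!0!1!0!] = √(192/5)
  +(−1)^4/∏(4,0,0,0,1,0)! = 1/24  (running 1/24)
⟨..|..⟩ = √(192/5)·(1/24) = +0.258199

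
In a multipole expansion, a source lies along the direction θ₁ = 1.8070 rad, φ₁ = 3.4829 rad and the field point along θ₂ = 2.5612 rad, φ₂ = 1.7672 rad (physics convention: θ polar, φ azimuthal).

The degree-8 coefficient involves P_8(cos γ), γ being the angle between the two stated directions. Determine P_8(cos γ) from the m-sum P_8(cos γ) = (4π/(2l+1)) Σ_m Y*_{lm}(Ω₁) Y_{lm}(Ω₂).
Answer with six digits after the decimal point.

0.145207

Addition theorem: P_8(cos γ) = (4π/17) Σ_m Y*_{lm}(Ω₁) Y_{lm}(Ω₂), m = −8…8:
  [-8]  conj(Y_{8,-8})(Ω₁) = -0.37718 + 0.16444j ; Y_{8,-8}(Ω₂) = -0.00000 - 0.00421j ; Δ = 0.00069 + 0.00159j
  [-7]  conj(Y_{8,-7})(Ω₁) = -0.28920 + 0.27074j ; Y_{8,-7}(Ω₂) = -0.02521 - 0.00500j ; Δ = 0.00865 - 0.00538j
  [-6]  conj(Y_{8,-6})(Ω₁) = 0.02606 - 0.05043j ; Y_{8,-6}(Ω₂) = -0.03713 + 0.08973j ; Δ = 0.00356 + 0.00421j
  [-5]  conj(Y_{8,-5})(Ω₁) = 0.04873 - 0.35680j ; Y_{8,-5}(Ω₂) = 0.20999 + 0.14023j ; Δ = 0.06027 - 0.06809j
  [-4]  conj(Y_{8,-4})(Ω₁) = -0.01412 - 0.06773j ; Y_{8,-4}(Ω₂) = 0.31581 - 0.31595j ; Δ = -0.02586 - 0.01693j
  [-3]  conj(Y_{8,-3})(Ω₁) = 0.16539 + 0.27166j ; Y_{8,-3}(Ω₂) = -0.26037 - 0.38953j ; Δ = 0.06276 - 0.13516j
  [-2]  conj(Y_{8,-2})(Ω₁) = 0.09505 + 0.07728j ; Y_{8,-2}(Ω₂) = -0.09403 + 0.03896j ; Δ = -0.01195 - 0.00356j
  [-1]  conj(Y_{8,-1})(Ω₁) = -0.27773 - 0.09865j ; Y_{8,-1}(Ω₂) = -0.07430 - 0.37342j ; Δ = -0.01620 + 0.11104j
  [+0]  conj(Y_{8,0})(Ω₁) = -0.13751 + 0.00000j ; Y_{8,0}(Ω₂) = -0.23721 + 0.00000j ; Δ = 0.03262 + 0.00000j
  [+1]  conj(Y_{8,1})(Ω₁) = 0.27773 - 0.09865j ; Y_{8,1}(Ω₂) = 0.07430 - 0.37342j ; Δ = -0.01620 - 0.11104j
  [+2]  conj(Y_{8,2})(Ω₁) = 0.09505 - 0.07728j ; Y_{8,2}(Ω₂) = -0.09403 - 0.03896j ; Δ = -0.01195 + 0.00356j
  [+3]  conj(Y_{8,3})(Ω₁) = -0.16539 + 0.27166j ; Y_{8,3}(Ω₂) = 0.26037 - 0.38953j ; Δ = 0.06276 + 0.13516j
  [+4]  conj(Y_{8,4})(Ω₁) = -0.01412 + 0.06773j ; Y_{8,4}(Ω₂) = 0.31581 + 0.31595j ; Δ = -0.02586 + 0.01693j
  [+5]  conj(Y_{8,5})(Ω₁) = -0.04873 - 0.35680j ; Y_{8,5}(Ω₂) = -0.20999 + 0.14023j ; Δ = 0.06027 + 0.06809j
  [+6]  conj(Y_{8,6})(Ω₁) = 0.02606 + 0.05043j ; Y_{8,6}(Ω₂) = -0.03713 - 0.08973j ; Δ = 0.00356 - 0.00421j
  [+7]  conj(Y_{8,7})(Ω₁) = 0.28920 + 0.27074j ; Y_{8,7}(Ω₂) = 0.02521 - 0.00500j ; Δ = 0.00865 + 0.00538j
  [+8]  conj(Y_{8,8})(Ω₁) = -0.37718 - 0.16444j ; Y_{8,8}(Ω₂) = -0.00000 + 0.00421j ; Δ = 0.00069 - 0.00159j
Σ over m = 0.19644 - 0.00000j; ×(4π/17) → 0.14521 - 0.00000j. Real part: 0.145207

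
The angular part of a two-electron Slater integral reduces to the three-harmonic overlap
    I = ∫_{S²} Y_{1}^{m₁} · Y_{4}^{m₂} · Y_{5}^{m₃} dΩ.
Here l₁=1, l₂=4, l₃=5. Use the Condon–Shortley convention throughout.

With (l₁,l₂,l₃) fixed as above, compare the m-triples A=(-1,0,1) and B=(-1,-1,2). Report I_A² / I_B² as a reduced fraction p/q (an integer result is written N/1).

Same 1,4,5: normalisation and zero-m 3j drop out of the ratio.
A: Δ: 0! 2! 8! / 11! → 1/495; sum: t=0:+1/1152 = 1/1152; 3j²(1 4 5; -1 0 1) = Δ·Π!·Σ² = 1/33  (sign +1)
B: Δ: 0! 2! 8! / 11! → 1/495; sum: t=0:+1/1440 = 1/1440; 3j²(1 4 5; -1 -1 2) = Δ·Π!·Σ² = 7/165  (sign -1)
I_A²/I_B² = (1/33)/(7/165) = 5/7

5/7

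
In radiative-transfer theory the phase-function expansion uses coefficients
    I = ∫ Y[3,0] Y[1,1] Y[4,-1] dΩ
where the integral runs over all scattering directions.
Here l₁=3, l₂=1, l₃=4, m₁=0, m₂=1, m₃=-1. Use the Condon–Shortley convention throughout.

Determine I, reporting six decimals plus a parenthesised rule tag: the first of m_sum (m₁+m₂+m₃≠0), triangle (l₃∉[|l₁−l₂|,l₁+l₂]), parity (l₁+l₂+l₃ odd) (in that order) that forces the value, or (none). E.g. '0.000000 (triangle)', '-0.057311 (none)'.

Rules hold: Σm=0, L=8 even, 2≤4≤4.
N = 7·3·9 = 189
Δ = 0!·6!·2!/9! = 1/252
Racah Σ t=0..0: t=0:+1/36 = 1/36
⇒ 3j(3 1 4; 0 0 0)² = 4/63, sgn +1
Racah Σ t=0..0: t=0:+1/72 = 1/72
⇒ 3j(3 1 4; 0 1 -1)² = 5/126, sgn -1
4πI² = N·(3j₀)²·(3jₘ)² = 10/21
I = -1·√(0.47619/4π) = -0.19466390
No selection rule forces the value: the integral is nonzero (none).

-0.194664 (none)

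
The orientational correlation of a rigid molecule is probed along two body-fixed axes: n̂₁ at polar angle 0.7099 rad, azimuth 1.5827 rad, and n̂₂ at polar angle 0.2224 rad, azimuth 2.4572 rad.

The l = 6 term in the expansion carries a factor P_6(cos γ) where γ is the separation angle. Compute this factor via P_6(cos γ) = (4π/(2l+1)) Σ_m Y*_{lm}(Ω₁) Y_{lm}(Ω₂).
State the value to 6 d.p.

-0.414666

Addition theorem: P_6(cos γ) = (4π/13) Σ_m Y*_{lm}(Ω₁) Y_{lm}(Ω₂), m = −6…6:
  [-6]  conj(Y_{6,-6})(Ω₁) = -0.03693 - 0.00264j ; Y_{6,-6}(Ω₂) = -0.00003 - 0.00005j ; Δ = 0.00000 + 0.00000j
  [-5]  conj(Y_{6,-5})(Ω₁) = -0.00888 + 0.14900j ; Y_{6,-5}(Ω₂) = 0.00082 + 0.00024j ; Δ = -0.00004 + 0.00012j
  [-4]  conj(Y_{6,-4})(Ω₁) = 0.34258 + 0.01632j ; Y_{6,-4}(Ω₂) = -0.00735 + 0.00314j ; Δ = -0.00257 + 0.00096j
  [-3]  conj(Y_{6,-3})(Ω₁) = 0.01625 - 0.45481j ; Y_{6,-3}(Ω₂) = 0.02361 - 0.04509j ; Δ = -0.02012 - 0.01147j
  [-2]  conj(Y_{6,-2})(Ω₁) = -0.21644 - 0.00515j ; Y_{6,-2}(Ω₂) = 0.04369 + 0.21334j ; Δ = -0.00836 - 0.04640j
  [-1]  conj(Y_{6,-1})(Ω₁) = 0.00324 - 0.27239j ; Y_{6,-1}(Ω₂) = -0.43447 - 0.35450j ; Δ = -0.09797 + 0.11720j
  [+0]  conj(Y_{6,0})(Ω₁) = -0.30911 + 0.00000j ; Y_{6,0}(Ω₂) = 0.55271 + 0.00000j ; Δ = -0.17085 + 0.00000j
  [+1]  conj(Y_{6,1})(Ω₁) = -0.00324 - 0.27239j ; Y_{6,1}(Ω₂) = 0.43447 - 0.35450j ; Δ = -0.09797 - 0.11720j
  [+2]  conj(Y_{6,2})(Ω₁) = -0.21644 + 0.00515j ; Y_{6,2}(Ω₂) = 0.04369 - 0.21334j ; Δ = -0.00836 + 0.04640j
  [+3]  conj(Y_{6,3})(Ω₁) = -0.01625 - 0.45481j ; Y_{6,3}(Ω₂) = -0.02361 - 0.04509j ; Δ = -0.02012 + 0.01147j
  [+4]  conj(Y_{6,4})(Ω₁) = 0.34258 - 0.01632j ; Y_{6,4}(Ω₂) = -0.00735 - 0.00314j ; Δ = -0.00257 - 0.00096j
  [+5]  conj(Y_{6,5})(Ω₁) = 0.00888 + 0.14900j ; Y_{6,5}(Ω₂) = -0.00082 + 0.00024j ; Δ = -0.00004 - 0.00012j
  [+6]  conj(Y_{6,6})(Ω₁) = -0.03693 + 0.00264j ; Y_{6,6}(Ω₂) = -0.00003 + 0.00005j ; Δ = 0.00000 - 0.00000j
Total Σ_m = -0.42898 - 0.00000j. Multiply by 0.966644: -0.41467 - 0.00000j. P_6(cos γ) = -0.414666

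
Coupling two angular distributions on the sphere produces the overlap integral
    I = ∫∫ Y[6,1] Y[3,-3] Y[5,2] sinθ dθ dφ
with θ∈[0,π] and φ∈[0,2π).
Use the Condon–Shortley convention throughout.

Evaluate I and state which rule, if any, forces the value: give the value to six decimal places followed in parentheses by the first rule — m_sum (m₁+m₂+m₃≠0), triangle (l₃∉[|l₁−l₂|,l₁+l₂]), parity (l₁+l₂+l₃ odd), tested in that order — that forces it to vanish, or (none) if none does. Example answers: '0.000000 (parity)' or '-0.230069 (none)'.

0.145631 (none)

Rules hold: Σm=0, L=14 even, 3≤5≤9.
N = 13·7·11 = 1001
Δ = 4!·8!·2!/15! = 1/675675
Racah Σ t=1..3: t=1:−1/8640 t=2:+1/2304 t=3:−1/8640 = 7/34560
⇒ 3j(6 3 5; 0 0 0)² = 7/429, sgn -1
Racah Σ t=0..0: t=0:+1/34560 = 1/34560
⇒ 3j(6 3 5; 1 -3 2)² = 7/429, sgn -1
4πI² = N·(3j₀)²·(3jₘ)² = 343/1287
I = +1·√(0.266511/4π) = 0.14563067
No selection rule forces the value: the integral is nonzero (none).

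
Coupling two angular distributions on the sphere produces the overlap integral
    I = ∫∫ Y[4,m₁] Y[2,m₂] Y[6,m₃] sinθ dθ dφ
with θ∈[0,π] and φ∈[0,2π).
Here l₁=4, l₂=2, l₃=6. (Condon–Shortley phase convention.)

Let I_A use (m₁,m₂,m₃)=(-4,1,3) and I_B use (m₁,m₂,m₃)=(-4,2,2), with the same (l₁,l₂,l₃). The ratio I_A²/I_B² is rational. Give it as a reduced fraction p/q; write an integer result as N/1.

l's match ⇒ only the (l;m) 3-j factors differ between A and B.
A: triangle coeff Δ(4,2,6) = 1/6435; Σ_t [0,0]: t=0:+1/241920 = 1/241920; (3j)²=1/715 [(4 2 6; -4 1 3)], sign=-1
B: triangle coeff Δ(4,2,6) = 1/6435; Σ_t [0,0]: t=0:+1/967680 = 1/967680; (3j)²=1/6435 [(4 2 6; -4 2 2)], sign=+1
I_A²/I_B² = (1/715)/(1/6435) = 9/1

9/1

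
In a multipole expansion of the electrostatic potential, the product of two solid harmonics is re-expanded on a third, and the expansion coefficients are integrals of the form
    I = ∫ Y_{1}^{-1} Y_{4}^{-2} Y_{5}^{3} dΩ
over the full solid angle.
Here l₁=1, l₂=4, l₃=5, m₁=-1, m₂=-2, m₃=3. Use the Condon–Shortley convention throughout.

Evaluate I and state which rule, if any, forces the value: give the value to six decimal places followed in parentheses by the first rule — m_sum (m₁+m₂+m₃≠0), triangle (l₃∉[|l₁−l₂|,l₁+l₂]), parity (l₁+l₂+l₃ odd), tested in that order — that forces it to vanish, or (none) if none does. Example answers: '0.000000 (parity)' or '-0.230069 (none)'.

Checks pass: Σm=0; 10 even; l₃=5∈[3,5].
(2·1+1)(2·4+1)(2·5+1) = 297
Δ: 0! 2! 8! / 11! → 1/495
sum: t=0:+1/576 = 1/576
3j²(1 4 5; 0 0 0) = Δ·Π!·Σ² = 5/99  (sign -1)
sum: t=0:+1/2880 = 1/2880
3j²(1 4 5; -1 -2 3) = Δ·Π!·Σ² = 28/495  (sign +1)
combine: 4πI² = 297·5/99·28/495 = 28/33
take √, sign -1: I = -0.25984664
No selection rule forces the value: the integral is nonzero (none).

-0.259847 (none)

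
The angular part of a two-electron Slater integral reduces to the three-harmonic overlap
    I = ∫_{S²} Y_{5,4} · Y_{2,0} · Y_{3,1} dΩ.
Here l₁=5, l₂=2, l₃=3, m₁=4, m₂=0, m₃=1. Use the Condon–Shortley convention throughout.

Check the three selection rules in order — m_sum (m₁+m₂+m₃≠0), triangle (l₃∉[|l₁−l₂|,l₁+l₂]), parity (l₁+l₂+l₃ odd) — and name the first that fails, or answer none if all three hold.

azimuthal sum: 4 + 0 + 1 = 5  ✗
3 ≤ 3 ≤ 7 (triangle on l)
L = 5 + 2 + 3 = 10 (even)

m_sum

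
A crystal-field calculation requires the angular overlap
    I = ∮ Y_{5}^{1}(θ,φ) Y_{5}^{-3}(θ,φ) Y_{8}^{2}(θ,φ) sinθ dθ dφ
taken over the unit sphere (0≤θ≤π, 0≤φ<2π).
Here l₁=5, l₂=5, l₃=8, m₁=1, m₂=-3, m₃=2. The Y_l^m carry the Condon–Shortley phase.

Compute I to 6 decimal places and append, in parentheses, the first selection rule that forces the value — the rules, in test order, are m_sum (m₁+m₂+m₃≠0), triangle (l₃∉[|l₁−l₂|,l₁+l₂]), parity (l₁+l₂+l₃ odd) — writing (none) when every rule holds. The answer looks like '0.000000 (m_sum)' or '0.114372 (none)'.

-0.138062 (none)

m-sum 0 ✓  L=18 even ✓  0≤8≤10 ✓
Π(2lᵢ+1) = 11×11×17 = 2057
triangle coeff Δ(5,5,8) = 1/37413090
Σ_t [0,2]: t=0:+1/1036800 t=1:−1/331776 t=2:+1/1036800 = -1/921600
(3j)²=490/46189 [(5 5 8; 0 0 0)], sign=-1
Σ_t [0,2]: t=0:+1/1658880 t=1:−1/3628800 t=2:+1/116121600 = 13/38707200
(3j)²=39/3553 [(5 5 8; 1 -3 2)], sign=+1
⇒ 4πI² = 1470/6137
I = (-1)√(1470/6137/(4π)) = -0.13806248
No selection rule forces the value: the integral is nonzero (none).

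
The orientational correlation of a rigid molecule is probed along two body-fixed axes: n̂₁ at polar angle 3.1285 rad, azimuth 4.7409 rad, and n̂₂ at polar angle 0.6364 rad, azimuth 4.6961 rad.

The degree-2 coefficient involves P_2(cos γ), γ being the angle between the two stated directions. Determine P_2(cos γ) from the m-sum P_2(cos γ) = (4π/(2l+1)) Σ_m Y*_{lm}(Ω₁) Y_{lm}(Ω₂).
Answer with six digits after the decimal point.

Summing Y*_{l m}(θ₁,φ₁)·Y_{l m}(θ₂,φ₂) over m ∈ [−2, 2]; prefactor 4π/(2·2+1) = 2.513274:
  term(m=-2) = 0.00001 + 0.00000j   from Y*(Ω₁)=-0.00007 - 0.00000j, Y(Ω₂)=-0.13636 - 0.00444j
  term(m=-1) = -0.00373 - 0.00017j   from Y*(Ω₁)=-0.00029 + 0.01011j, Y(Ω₂)=-0.00601 + 0.36920j
  term(m=+0) = 0.18704 + 0.00000j   from Y*(Ω₁)=0.63062 + 0.00000j, Y(Ω₂)=0.29660 + 0.00000j
  term(m=+1) = -0.00373 + 0.00017j   from Y*(Ω₁)=0.00029 + 0.01011j, Y(Ω₂)=0.00601 + 0.36920j
  term(m=+2) = 0.00001 - 0.00000j   from Y*(Ω₁)=-0.00007 + 0.00000j, Y(Ω₂)=-0.13636 + 0.00444j
Total Σ_m = 0.17960 - 0.00000j. Multiply by 2.513274: 0.45138 - 0.00000j. P_2(cos γ) = 0.451376

0.451376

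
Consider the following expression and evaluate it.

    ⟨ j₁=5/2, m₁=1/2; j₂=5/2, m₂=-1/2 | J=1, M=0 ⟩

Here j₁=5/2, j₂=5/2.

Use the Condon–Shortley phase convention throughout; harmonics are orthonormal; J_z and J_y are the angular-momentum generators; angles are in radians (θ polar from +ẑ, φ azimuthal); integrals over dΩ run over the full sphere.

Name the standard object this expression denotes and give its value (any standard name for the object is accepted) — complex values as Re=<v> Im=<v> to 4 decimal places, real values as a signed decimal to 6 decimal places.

This is a Clebsch–Gordan (vector-coupling) coefficient.
j₁+j₂−J=4  J+j₁−j₂=1  J−j₁+j₂=1  j₁+j₂+J+1=7
(j₁±m₁, j₂±m₂, J±M) = (3,2,2,3,1,1)
P² = 72/35
sum k=1..2:
  [1] −1/6 = -1/6
  [2] +1/4 = 1/4
S = 1/12
C² = P²·S² = 1/70 ; C = +0.119523

Clebsch–Gordan coefficient, +√(1/70) ≈ +0.119523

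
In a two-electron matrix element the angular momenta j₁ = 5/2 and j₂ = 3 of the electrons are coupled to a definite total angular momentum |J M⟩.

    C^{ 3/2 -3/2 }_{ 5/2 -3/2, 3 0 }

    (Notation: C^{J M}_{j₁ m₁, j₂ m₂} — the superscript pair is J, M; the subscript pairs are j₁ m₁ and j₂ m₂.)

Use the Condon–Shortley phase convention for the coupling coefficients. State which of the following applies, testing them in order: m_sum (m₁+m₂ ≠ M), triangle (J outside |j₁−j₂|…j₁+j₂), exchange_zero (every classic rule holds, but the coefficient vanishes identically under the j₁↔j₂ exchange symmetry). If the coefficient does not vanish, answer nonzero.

nonzero

m-sum: m₁+m₂ = -3/2+0 = -3/2, M = -3/2  ✓
triangle: |j₁−j₂| = 1/2 ≤ J = 3/2 ≤ j₁+j₂ = 11/2  ✓
exchange: j₁≠j₂ or m₁≠m₂ — the exchange symmetry imposes no constraint here
value check: CG = −√(6/35) = -0.414039 ≠ 0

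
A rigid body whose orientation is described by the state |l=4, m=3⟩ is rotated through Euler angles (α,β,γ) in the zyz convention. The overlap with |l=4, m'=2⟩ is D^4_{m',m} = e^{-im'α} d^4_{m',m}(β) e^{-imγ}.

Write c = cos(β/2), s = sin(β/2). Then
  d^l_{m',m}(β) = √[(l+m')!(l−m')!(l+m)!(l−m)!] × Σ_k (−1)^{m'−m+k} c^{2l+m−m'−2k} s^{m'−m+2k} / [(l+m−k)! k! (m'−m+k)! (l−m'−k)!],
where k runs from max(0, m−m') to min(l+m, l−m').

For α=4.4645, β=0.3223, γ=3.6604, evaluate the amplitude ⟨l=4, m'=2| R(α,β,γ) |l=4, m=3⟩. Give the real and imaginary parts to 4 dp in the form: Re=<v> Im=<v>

Split into d^4_{2,3}(β=0.3223) × two z-phases.
c=cos(0.322300/2)=0.987043, s=sin(0.322300/2)=0.160453; N=√[720·2·5040·1]=2693.993318
k∈{1,2} keeps every argument non-negative
  k=1: (−1)^0·2693.9933/(720)·0.9870^7·0.1605^1 = +0.547983
  k=2: (−1)^1·2693.9933/(240)·0.9870^5·0.1605^3 = -0.043442
d^4_{2,3}(0.3223) = +0.547983 -0.043442 = +0.504540
D = (-0.879599-0.475716i)·(+0.504540)·(-0.014374+0.999897i) = +0.246372-0.440297i

Re=0.2464 Im=-0.4403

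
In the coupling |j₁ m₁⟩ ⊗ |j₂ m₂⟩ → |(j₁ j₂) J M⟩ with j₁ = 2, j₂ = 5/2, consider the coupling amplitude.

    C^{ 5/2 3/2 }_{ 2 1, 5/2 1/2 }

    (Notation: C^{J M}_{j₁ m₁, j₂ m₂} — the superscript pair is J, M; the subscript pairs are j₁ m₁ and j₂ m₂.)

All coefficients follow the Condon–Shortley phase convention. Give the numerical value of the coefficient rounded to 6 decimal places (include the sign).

triangle: 2!×2!×3!/8! = 24/40320
(j±m)!: 3!×1!×3!×2!×4!×1! = 1728
prefactor² = (2J+1)×Δ×N² = 216/35
  k=0: +1/(0!×2!×1!×3!×1!×0!) = 1/12
  k=1: −1/(1!×1!×0!×2!×2!×1!) = -1/4
Σ = -1/6  ⇒  CG² = 216/35×(-1/6)² = 6/35
CG = −√(6/35) = -0.414039

-0.414039  (= −√(6/35))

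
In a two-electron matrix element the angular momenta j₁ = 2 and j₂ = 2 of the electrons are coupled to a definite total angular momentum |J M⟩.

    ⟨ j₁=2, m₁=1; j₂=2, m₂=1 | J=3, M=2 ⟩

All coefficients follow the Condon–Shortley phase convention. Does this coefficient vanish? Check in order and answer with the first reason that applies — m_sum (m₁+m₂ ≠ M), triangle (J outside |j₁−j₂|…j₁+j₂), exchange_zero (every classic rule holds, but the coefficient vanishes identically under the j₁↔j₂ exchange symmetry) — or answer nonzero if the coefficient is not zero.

exchange_zero

m-sum: m₁+m₂ = 1+1 = 2, M = 2  ✓
triangle: |j₁−j₂| = 0 ≤ J = 3 ≤ j₁+j₂ = 4  ✓
exchange: j₁=j₂ and m₁=m₂, and (−1)^(j₁+j₂−J) = (−1)^1 = −1 forces ⟨j₁m₁;j₂m₂|JM⟩ = −⟨j₂m₂;j₁m₁|JM⟩ = −⟨j₁m₁;j₂m₂|JM⟩ ⇒ the coefficient vanishes identically
Racah sum check: Σ_k collapses to 0 ⇒ CG = 0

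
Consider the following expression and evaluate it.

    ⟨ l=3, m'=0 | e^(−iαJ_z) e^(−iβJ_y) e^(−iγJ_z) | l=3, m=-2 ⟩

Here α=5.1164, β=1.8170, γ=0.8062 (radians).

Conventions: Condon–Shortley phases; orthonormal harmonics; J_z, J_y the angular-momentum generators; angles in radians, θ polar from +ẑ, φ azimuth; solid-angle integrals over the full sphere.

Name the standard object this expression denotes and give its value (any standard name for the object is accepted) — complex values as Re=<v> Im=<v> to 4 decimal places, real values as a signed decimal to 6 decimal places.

Wigner D-matrix element, Re=0.0131 Im=-0.3136

This is a Wigner D-matrix element — the rotation-matrix element ⟨l m'| R(α,β,γ) |l m⟩ in the angular-momentum basis.
First d^3_{0,-2}(β=1.8170), then the phase factors e^{-i(0)α} and e^{-i(-2)γ}:
With c≡cos(β/2)=0.614929 and s≡sin(β/2)=0.788582, N=[6·6·1·120]^{1/2}=65.726707
k: max(0,(-2)−(0))=0 … min(3+(-2),3−(0))=1
  k=0: (−1)^2·65.7267/(12)·0.6149^4·0.7886^2 = +0.487030
  k=1: (−1)^3·65.7267/(12)·0.6149^2·0.7886^4 = -0.800938
d^3_{0,-2}(1.8170) = +0.487030 -0.800938 = -0.313908
Attach z-rotation phases: D = e^{-i(0)(5.1164)}·(-0.313908)·e^{-i(-2)(0.8062)} = +0.013056-0.313637i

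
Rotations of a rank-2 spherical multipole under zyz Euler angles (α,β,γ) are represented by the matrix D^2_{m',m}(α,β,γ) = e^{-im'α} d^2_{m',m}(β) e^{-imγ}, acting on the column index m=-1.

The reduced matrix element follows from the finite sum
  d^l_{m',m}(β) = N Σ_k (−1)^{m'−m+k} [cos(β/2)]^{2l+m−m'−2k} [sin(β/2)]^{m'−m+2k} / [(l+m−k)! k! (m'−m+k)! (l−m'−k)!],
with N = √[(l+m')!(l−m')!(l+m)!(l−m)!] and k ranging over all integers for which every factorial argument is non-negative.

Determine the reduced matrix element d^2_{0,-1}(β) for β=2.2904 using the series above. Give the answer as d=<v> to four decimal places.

d^2_{0,-1}(β=2.2904) via the finite sum:
With c≡cos(β/2)=0.412864 and s≡sin(β/2)=0.910793, N=[2·2·1·6]^{1/2}=4.898979
k: max(0,(-1)−(0))=0 … min(2+(-1),2−(0))=1
  k=0: (−1)^1·4.8990/(2)·0.4129^3·0.9108^1 = -0.157006
  k=1: (−1)^2·4.8990/(2)·0.4129^1·0.9108^3 = +0.764084
d^2_{0,-1}(2.2904) = -0.157006 +0.764084 = +0.607078

d=0.6071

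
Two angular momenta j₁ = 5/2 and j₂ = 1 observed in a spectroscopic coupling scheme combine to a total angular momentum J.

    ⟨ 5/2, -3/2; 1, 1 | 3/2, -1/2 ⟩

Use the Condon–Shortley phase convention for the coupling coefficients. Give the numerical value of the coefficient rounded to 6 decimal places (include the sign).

j₁+j₂−J=2  J+j₁−j₂=3  J−j₁+j₂=0  j₁+j₂+J+1=6
(j₁±m₁, j₂±m₂, J±M) = (1,4,2,0,1,2)
P² = 32/5
sum k=2..2:
  [2] +1/4 = 1/4
S = 1/4
C² = P²·S² = 2/5 ; C = +0.632456

+√(2/5) ≈ +0.632456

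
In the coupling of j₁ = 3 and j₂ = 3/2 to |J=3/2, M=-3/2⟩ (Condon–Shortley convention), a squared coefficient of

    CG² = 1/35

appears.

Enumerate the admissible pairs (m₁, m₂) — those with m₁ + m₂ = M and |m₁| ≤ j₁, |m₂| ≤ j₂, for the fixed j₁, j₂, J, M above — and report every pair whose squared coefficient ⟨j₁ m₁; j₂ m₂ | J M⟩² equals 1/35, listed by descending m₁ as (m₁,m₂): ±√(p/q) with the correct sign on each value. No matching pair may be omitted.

(0,-3/2): +√(1/35)

Admissible pairs with m₁+m₂ = M = -3/2: (-3,3/2), (-2,1/2), (-1,-1/2), (0,-3/2)
  (m₁,m₂)=(0,-3/2): CG² = 1/35, CG = +√(1/35)   ← matches the target
  (m₁,m₂)=(-1,-1/2): CG² = 4/35, CG = −√(4/35)
  (m₁,m₂)=(-2,1/2): CG² = 2/7, CG = +√(2/7)
  (m₁,m₂)=(-3,3/2): CG² = 4/7, CG = −√(4/7)
Pairs with CG² = 1/35: (0,-3/2): +√(1/35)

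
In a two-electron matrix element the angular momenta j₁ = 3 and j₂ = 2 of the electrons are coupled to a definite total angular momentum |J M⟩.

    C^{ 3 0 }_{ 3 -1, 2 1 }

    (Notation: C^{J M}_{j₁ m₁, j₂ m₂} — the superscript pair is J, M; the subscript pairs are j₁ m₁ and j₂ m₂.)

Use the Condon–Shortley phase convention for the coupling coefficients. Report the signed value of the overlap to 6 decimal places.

+√(1/30) = +0.182574

j₁+j₂−J=2  J+j₁−j₂=4  J−j₁+j₂=2  j₁+j₂+J+1=9
(j₁±m₁, j₂±m₂, J±M) = (2,4,3,1,3,3)
P² = 96/5
sum k=1..2:
  [1] −1/12 = -1/12
  [2] +1/8 = 1/8
S = 1/24
C² = P²·S² = 1/30 ; C = +0.182574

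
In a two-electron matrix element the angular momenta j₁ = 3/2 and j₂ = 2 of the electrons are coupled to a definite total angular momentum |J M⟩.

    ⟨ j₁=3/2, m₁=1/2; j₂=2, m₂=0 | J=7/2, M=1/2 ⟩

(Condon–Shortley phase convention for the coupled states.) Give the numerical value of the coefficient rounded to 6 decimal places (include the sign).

+√(18/35) = +0.717137

j₁+j₂−J=0  J+j₁−j₂=3  J−j₁+j₂=4  j₁+j₂+J+1=8
(j₁±m₁, j₂±m₂, J±M) = (2,1,2,2,4,3)
P² = 1152/35
sum k=0..0:
  [0] +1/8 = 1/8
S = 1/8
C² = P²·S² = 18/35 ; C = +0.717137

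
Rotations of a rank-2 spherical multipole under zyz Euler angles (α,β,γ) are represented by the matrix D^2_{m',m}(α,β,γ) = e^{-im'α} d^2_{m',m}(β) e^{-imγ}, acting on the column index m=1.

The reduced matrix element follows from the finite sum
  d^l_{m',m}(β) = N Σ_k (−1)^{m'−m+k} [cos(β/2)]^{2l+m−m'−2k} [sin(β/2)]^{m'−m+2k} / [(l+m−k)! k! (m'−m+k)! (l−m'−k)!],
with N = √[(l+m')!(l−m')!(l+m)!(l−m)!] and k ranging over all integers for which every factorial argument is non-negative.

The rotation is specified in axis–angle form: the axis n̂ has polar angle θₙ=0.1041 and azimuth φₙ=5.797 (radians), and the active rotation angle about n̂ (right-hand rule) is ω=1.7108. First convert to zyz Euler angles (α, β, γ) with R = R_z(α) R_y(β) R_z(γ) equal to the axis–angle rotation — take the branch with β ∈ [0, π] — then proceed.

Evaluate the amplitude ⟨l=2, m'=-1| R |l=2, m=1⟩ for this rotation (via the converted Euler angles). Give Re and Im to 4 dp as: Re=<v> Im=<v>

Re=-0.0103 Im=0.0151

Axis–angle → zyz. n̂ = (sinθₙcosφₙ, sinθₙsinφₙ, cosθₙ) = (+0.091871, -0.048554, +0.994586), ω = 1.7108.
R = I cosω + sinω [n̂]ₓ + (1−cosω) n̂n̂ᵀ gives
  R = [-0.129929, -0.989938, +0.056046; +0.979772, -0.136860, -0.146002; +0.152203, +0.035942, +0.987695]
β = atan2(√(R₁₃²+R₂₃²), R₃₃) = 0.157034; α = atan2(R₂₃, R₁₃) mod 2π = 5.078915; γ = atan2(R₃₂, −R₃₁) mod 2π = 2.909693
First d^2_{-1,1}(β=0.1570), then the phase factors e^{-i(-1)α} and e^{-i(1)γ}:
With c≡cos(β/2)=0.996919 and s≡sin(β/2)=0.078436, N=[1·6·6·1]^{1/2}=6.000000
k: max(0,(1)−(-1))=2 … min(2+(1),2−(-1))=3
  k=2: (−1)^0·6.0000/(2)·0.9969^2·0.0784^2 = +0.018343
  k=3: (−1)^1·6.0000/(6)·0.9969^0·0.0784^4 = -0.000038
d^2_{-1,1}(0.1570) = +0.018343 -0.000038 = +0.018305
Phases: e^{-i·(-1)·5.0789}=+0.358374-0.933578i, e^{-i·(1)·2.9097}=-0.973232-0.229827i ⇒ D=-0.010312+0.015124i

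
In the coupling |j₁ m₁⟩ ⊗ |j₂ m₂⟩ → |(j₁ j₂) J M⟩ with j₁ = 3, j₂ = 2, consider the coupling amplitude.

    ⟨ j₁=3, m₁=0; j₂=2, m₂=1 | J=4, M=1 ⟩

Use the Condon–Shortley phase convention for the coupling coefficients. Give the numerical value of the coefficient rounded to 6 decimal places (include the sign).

−√(3/14) ≈ -0.462910

triangle: 1!*5!*3!/10! = 720/3628800
(j±m)!: 3!*3!*3!*1!*5!*3! = 155520
prefactor² = (2J+1)*Δ*N² = 1944/7
  k=0: +1/(0!*1!*3!*3!*2!*0!) = 1/72
  k=1: −1/(1!*0!*2!*2!*3!*1!) = -1/24
Σ = -1/36  ⇒  CG² = 1944/7*(-1/36)² = 3/14
CG = −√(3/14) = -0.462910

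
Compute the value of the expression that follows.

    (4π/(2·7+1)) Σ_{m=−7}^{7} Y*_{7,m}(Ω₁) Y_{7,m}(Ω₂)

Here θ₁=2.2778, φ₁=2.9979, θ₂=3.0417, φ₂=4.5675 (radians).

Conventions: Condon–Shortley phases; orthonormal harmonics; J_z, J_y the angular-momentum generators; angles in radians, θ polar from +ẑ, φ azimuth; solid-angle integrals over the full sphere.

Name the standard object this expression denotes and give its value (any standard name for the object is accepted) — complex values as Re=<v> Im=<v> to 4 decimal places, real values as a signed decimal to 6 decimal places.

Legendre polynomial (addition theorem), +0.279740

This sum is the spherical-harmonic addition theorem: it equals the Legendre polynomial P_l(cos γ) of the angle γ between the two directions.
Addition theorem: P_7(cos γ) = (4π/15) Σ_m Y*_{lm}(Ω₁) Y_{lm}(Ω₂), m = −7…7:
  m=-7: (-0.03932 + 0.06203j) × (0.00000 - 0.00000j) = -0.00000 + 0.00000j  (running Σ = -0.00000 + 0.00000j)
  m=-6: (-0.15279 + 0.17825j) × (0.00000 + 0.00000j) = -0.00000 - 0.00000j  (running Σ = -0.00000 + 0.00000j)
  m=-5: (-0.31477 + 0.27522j) × (-0.00003 + 0.00003j) = 0.00000 - 0.00002j  (running Σ = -0.00000 - 0.00002j)
  m=-4: (-0.33224 + 0.21520j) × (-0.00060 - 0.00039j) = 0.00028 + 0.00000j  (running Σ = 0.00028 - 0.00002j)
  m=-3: (-0.02695 + 0.01239j) × (0.00360 - 0.00775j) = -0.00000 + 0.00025j  (running Σ = 0.00028 + 0.00024j)
  m=-2: (0.33549 - 0.09916j) × (0.06864 + 0.02047j) = 0.02506 + 0.00006j  (running Σ = 0.02534 + 0.00030j)
  m=-1: (0.18926 - 0.02738j) × (-0.05498 + 0.37681j) = -0.00009 + 0.07282j  (running Σ = 0.02525 + 0.07312j)
  m=0: (-0.29987 + 0.00000j) × (-0.94511 + 0.00000j) = 0.28341 + 0.00000j  (running Σ = 0.30866 + 0.07312j)
  m=1: (-0.18926 - 0.02738j) × (0.05498 + 0.37681j) = -0.00009 - 0.07282j  (running Σ = 0.30858 + 0.00030j)
  m=2: (0.33549 + 0.09916j) × (0.06864 - 0.02047j) = 0.02506 - 0.00006j  (running Σ = 0.33363 + 0.00024j)
  m=3: (0.02695 + 0.01239j) × (-0.00360 - 0.00775j) = -0.00000 - 0.00025j  (running Σ = 0.33363 - 0.00002j)
  m=4: (-0.33224 - 0.21520j) × (-0.00060 + 0.00039j) = 0.00028 - 0.00000j  (running Σ = 0.33392 - 0.00002j)
  m=5: (0.31477 + 0.27522j) × (0.00003 + 0.00003j) = 0.00000 + 0.00002j  (running Σ = 0.33392 + 0.00000j)
  m=6: (-0.15279 - 0.17825j) × (0.00000 - 0.00000j) = -0.00000 + 0.00000j  (running Σ = 0.33392 + 0.00000j)
  m=7: (0.03932 + 0.06203j) × (-0.00000 - 0.00000j) = -0.00000 - 0.00000j  (running Σ = 0.33392 + 0.00000j)
Total Σ_m = 0.33392 + 0.00000j. Multiply by 0.837758: 0.27974 + 0.00000j. P_7(cos γ) = 0.279740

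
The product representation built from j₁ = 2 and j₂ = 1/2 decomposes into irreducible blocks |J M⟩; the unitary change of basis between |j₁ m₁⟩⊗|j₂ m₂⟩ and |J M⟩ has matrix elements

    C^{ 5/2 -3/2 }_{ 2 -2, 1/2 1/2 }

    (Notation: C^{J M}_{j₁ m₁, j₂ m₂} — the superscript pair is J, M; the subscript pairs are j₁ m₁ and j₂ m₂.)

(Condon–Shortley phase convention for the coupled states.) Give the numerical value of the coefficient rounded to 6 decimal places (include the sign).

j₁+j₂−J=0  J+j₁−j₂=4  J−j₁+j₂=1  j₁+j₂+J+1=6
(j₁±m₁, j₂±m₂, J±M) = (0,4,1,0,1,4)
P² = 576/5
sum k=0..0:
  [0] +1/24 = 1/24
S = 1/24
C² = P²·S² = 1/5 ; C = +0.447214

+√(1/5) ≈ +0.447214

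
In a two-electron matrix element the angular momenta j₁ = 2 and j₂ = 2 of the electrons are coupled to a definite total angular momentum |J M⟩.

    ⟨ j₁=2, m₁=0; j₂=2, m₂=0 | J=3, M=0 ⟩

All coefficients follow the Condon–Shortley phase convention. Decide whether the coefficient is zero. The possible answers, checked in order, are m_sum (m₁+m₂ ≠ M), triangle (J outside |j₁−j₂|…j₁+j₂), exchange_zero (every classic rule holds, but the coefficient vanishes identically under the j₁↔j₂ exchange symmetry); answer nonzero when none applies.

m-sum: m₁+m₂ = 0+0 = 0, M = 0  ✓
triangle: |j₁−j₂| = 0 ≤ J = 3 ≤ j₁+j₂ = 4  ✓
exchange: j₁=j₂ and m₁=m₂, and (−1)^(j₁+j₂−J) = (−1)^1 = −1 forces ⟨j₁m₁;j₂m₂|JM⟩ = −⟨j₂m₂;j₁m₁|JM⟩ = −⟨j₁m₁;j₂m₂|JM⟩ ⇒ the coefficient vanishes identically
Racah sum check: Σ_k collapses to 0 ⇒ CG = 0

exchange_zero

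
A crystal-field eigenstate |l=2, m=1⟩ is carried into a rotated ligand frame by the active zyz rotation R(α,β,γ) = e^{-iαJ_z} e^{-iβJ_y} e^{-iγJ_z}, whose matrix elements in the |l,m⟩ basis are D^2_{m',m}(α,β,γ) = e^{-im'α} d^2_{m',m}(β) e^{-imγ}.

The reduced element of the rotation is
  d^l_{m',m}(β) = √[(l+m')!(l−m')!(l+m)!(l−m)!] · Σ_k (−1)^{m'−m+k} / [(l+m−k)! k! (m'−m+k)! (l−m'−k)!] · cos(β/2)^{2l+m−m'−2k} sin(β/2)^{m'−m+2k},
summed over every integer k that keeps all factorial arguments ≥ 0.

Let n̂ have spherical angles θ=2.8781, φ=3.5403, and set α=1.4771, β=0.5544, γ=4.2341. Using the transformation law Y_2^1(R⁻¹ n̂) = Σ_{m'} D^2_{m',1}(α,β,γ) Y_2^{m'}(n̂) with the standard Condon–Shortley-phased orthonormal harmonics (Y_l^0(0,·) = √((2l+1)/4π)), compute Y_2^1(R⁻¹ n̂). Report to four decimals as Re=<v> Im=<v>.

Need the full column D^2_{m',1} for m'=−2..2 at α=1.4771, β=0.5544, γ=4.2341.
cos(β/2)=0.961825, sin(β/2)=0.273664
d^2_{-2,1}: single k=3 term ⇒ +0.039426;  D = +0.011308-0.037769i
d^2_{-1,1}: k∈[2..3] ⇒ +0.207849 -0.005609 = +0.202240;  D = -0.187467-0.075877i
d^2_{0,1}: k∈[1..2] ⇒ +0.596460 -0.048286 = +0.548174;  D = -0.252303+0.486660i
d^2_{1,1}: k∈[0..1] ⇒ +0.855825 -0.207849 = +0.647976;  D = +0.544837+0.350751i
d^2_{2,1}: single k=0 term ⇒ -0.487008;  D = -0.300774+0.383030i
Y_2^{m'}(θ=2.8781,φ=3.5403) and Σ D·Y over m':
  (+0.0113-0.0378i)·(+0.0183-0.0187i)  (-0.1875-0.0759i)·(+0.1790-0.0754i)  (-0.2523+0.4867i)·(+0.5666+0.0000i)  (+0.5448+0.3508i)·(-0.1790-0.0754i)  (-0.3008+0.3830i)·(+0.0183+0.0187i)
Y_2^1(R⁻¹ n̂) = -0.266517+0.172876i

Re=-0.2665 Im=0.1729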